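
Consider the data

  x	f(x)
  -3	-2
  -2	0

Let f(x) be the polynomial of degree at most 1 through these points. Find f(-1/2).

3

Evaluate each Lagrange basis at x = -1/2:
L_0(-1/2) = (3/2)/[(-1)] = -3/2
L_1(-1/2) = (5/2)/[(1)] = 5/2
Sum: (-2)·(-3/2) + 0 = 3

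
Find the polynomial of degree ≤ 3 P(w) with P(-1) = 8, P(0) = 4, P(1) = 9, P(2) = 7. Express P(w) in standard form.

P(w) = -(8/3)w^3 + (9/2)w^2 + (19/6)w + 4

L_0(w) = w(w - 1)(w - 2) / [-6] = -(1/6)w^3 + (1/2)w^2 - (1/3)w
L_1(w) = (w + 1)(w - 1)(w - 2) / [2] = (1/2)w^3 - w^2 - (1/2)w + 1
L_2(w) = (w + 1)w(w - 2) / [-2] = -(1/2)w^3 + (1/2)w^2 + w
L_3(w) = (w + 1)w(w - 1) / [6] = (1/6)w^3 - (1/6)w
P(w) = 8·L_0 + 4·L_1 + 9·L_2 + 7·L_3
  8·L_0(w) = -(4/3)w^3 + 4w^2 - (8/3)w
  4·L_1(w) = 2w^3 - 4w^2 - 2w + 4
  9·L_2(w) = -(9/2)w^3 + (9/2)w^2 + 9w
  7·L_3(w) = (7/6)w^3 - (7/6)w
Adding term by term: -(8/3)w^3 + (9/2)w^2 + (19/6)w + 4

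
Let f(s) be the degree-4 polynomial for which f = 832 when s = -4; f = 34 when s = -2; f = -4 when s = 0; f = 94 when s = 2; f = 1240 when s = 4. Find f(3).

419

Evaluate each Lagrange basis at s = 3:
L_0(3) = (5)·(3)·(1)·(-1)/[(-2)·(-4)·(-6)·(-8)] = -5/128
L_1(3) = (7)·(3)·(1)·(-1)/[(2)·(-2)·(-4)·(-6)] = 7/32
L_2(3) = (7)·(5)·(1)·(-1)/[(4)·(2)·(-2)·(-4)] = -35/64
L_3(3) = (7)·(5)·(3)·(-1)/[(6)·(4)·(2)·(-2)] = 35/32
L_4(3) = (7)·(5)·(3)·(1)/[(8)·(6)·(4)·(2)] = 35/128
Sum: 832·(-5/128) + 34·(7/32) + (-4)·(-35/64) + 94·(35/32) + 1240·(35/128) = 419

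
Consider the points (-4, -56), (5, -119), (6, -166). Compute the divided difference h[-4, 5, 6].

h[-4,5] = (-119 - (-56)) / (5 - (-4)) = -7
h[5,6] = (-166 - (-119)) / (6 - 5) = -47
h[-4,5,6] = (-47 - (-7)) / (6 - (-4)) = -4

-4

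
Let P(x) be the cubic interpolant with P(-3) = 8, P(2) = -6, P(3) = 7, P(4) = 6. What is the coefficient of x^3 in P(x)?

The leading coefficient equals the top divided difference P[-3,2,3,4].
P[-3,2] = (-6 - 8) / (2 - (-3)) = -14/5
P[2,3] = (7 - (-6)) / (3 - 2) = 13
P[3,4] = (6 - 7) / (4 - 3) = -1
P[-3,2,3] = (13 - (-14/5)) / (3 - (-3)) = 79/30
P[2,3,4] = (-1 - 13) / (4 - 2) = -7
P[-3,2,3,4] = (-7 - 79/30) / (4 - (-3)) = -289/210

-289/210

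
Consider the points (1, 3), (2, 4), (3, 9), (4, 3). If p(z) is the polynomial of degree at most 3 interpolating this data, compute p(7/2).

133/16

L_0(7/2) = (3/2)·(1/2)·(-1/2)/[(-1)·(-2)·(-3)] = 1/16
L_1(7/2) = (5/2)·(1/2)·(-1/2)/[(1)·(-1)·(-2)] = -5/16
L_2(7/2) = (5/2)·(3/2)·(-1/2)/[(2)·(1)·(-1)] = 15/16
L_3(7/2) = (5/2)·(3/2)·(1/2)/[(3)·(2)·(1)] = 5/16
Sum: 3·(1/16) + 4·(-5/16) + 9·(15/16) + 3·(5/16) = 133/16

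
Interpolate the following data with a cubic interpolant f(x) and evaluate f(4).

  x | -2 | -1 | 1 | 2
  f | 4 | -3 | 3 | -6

Evaluate each Lagrange basis at x = 4:
L_0(4) = (5)·(3)·(2)/[(-1)·(-3)·(-4)] = -5/2
L_1(4) = (6)·(3)·(2)/[(1)·(-2)·(-3)] = 6
L_2(4) = (6)·(5)·(2)/[(3)·(2)·(-1)] = -10
L_3(4) = (6)·(5)·(3)/[(4)·(3)·(1)] = 15/2
Sum: 4·(-5/2) + (-3)·(6) + 3·(-10) + (-6)·(15/2) = -103

-103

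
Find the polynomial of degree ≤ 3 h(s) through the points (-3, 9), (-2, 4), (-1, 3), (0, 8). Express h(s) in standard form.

Build the Lagrange basis polynomials:
L_0(s) = (s + 2)(s + 1)s / [-6] = -(1/6)s^3 - (1/2)s^2 - (1/3)s
L_1(s) = (s + 3)(s + 1)s / [2] = (1/2)s^3 + 2s^2 + (3/2)s
L_2(s) = (s + 3)(s + 2)s / [-2] = -(1/2)s^3 - (5/2)s^2 - 3s
L_3(s) = (s + 3)(s + 2)(s + 1) / [6] = (1/6)s^3 + s^2 + (11/6)s + 1
h(s) = 9·L_0 + 4·L_1 + 3·L_2 + 8·L_3
  9·L_0(s) = -(3/2)s^3 - (9/2)s^2 - 3s
  4·L_1(s) = 2s^3 + 8s^2 + 6s
  3·L_2(s) = -(3/2)s^3 - (15/2)s^2 - 9s
  8·L_3(s) = (4/3)s^3 + 8s^2 + (44/3)s + 8
Adding term by term: (1/3)s^3 + 4s^2 + (26/3)s + 8

h(s) = (1/3)s^3 + 4s^2 + (26/3)s + 8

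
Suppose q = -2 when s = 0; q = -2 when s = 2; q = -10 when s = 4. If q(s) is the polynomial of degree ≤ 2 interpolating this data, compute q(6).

Evaluate each Lagrange basis at s = 6:
L_0(6) = (4)·(2)/[(-2)·(-4)] = 1
L_1(6) = (6)·(2)/[(2)·(-2)] = -3
L_2(6) = (6)·(4)/[(4)·(2)] = 3
Sum: (-2)·(1) + (-2)·(-3) + (-10)·(3) = -26

-26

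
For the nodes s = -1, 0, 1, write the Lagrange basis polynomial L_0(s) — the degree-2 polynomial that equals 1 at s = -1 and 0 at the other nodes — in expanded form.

L_0(s) = (1/2)s^2 - (1/2)s

L_0(s) = s(s - 1) / [(-1)·(-2)]
       = (s^2 - s) / (2)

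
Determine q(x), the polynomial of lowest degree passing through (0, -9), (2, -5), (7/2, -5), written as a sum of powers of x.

Newton's divided differences:
q[0,2] = (-5 - (-9)) / (2 - 0) = 2
q[2,7/2] = (-5 - (-5)) / (7/2 - 2) = 0
q[0,2,7/2] = (0 - 2) / (7/2 - 0) = -4/7
q(x) = -9 + 2·x + (-4/7)·x(x - 2)
Expanding: q(x) = -(4/7)x^2 + (22/7)x - 9

q(x) = -(4/7)x^2 + (22/7)x - 9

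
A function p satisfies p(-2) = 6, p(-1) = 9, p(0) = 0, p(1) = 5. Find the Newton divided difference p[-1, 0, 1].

p[-1,0] = (0 - 9) / (0 - (-1)) = -9
p[0,1] = (5 - 0) / (1 - 0) = 5
p[-1,0,1] = (5 - (-9)) / (1 - (-1)) = 7

7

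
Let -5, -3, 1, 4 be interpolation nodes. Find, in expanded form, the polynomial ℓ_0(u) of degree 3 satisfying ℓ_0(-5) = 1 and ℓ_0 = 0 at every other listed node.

ℓ_0(u) = -(1/108)u^3 + (1/54)u^2 + (11/108)u - 1/9

ℓ_0(u) = (u + 3)(u - 1)(u - 4) / [(-2)·(-6)·(-9)]
       = (u^3 - 2u^2 - 11u + 12) / (-108)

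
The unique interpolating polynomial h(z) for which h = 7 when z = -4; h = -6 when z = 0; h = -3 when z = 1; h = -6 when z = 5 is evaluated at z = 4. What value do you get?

L_0(4) = (4)·(3)·(-1)/[(-4)·(-5)·(-9)] = 1/15
L_1(4) = (8)·(3)·(-1)/[(4)·(-1)·(-5)] = -6/5
L_2(4) = (8)·(4)·(-1)/[(5)·(1)·(-4)] = 8/5
L_3(4) = (8)·(4)·(3)/[(9)·(5)·(4)] = 8/15
Sum: 7·(1/15) + (-6)·(-6/5) + (-3)·(8/5) + (-6)·(8/15) = -1/3

-1/3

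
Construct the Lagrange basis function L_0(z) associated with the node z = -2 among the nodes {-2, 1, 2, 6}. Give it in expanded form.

L_0(z) = -(1/96)z^3 + (3/32)z^2 - (5/24)z + 1/8

L_0(z) = (z - 1)(z - 2)(z - 6) / [(-3)·(-4)·(-8)]
       = (z^3 - 9z^2 + 20z - 12) / (-96)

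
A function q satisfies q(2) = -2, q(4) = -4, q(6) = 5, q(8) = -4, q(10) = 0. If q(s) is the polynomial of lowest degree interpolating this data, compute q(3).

-273/32

Using Newton's divided-difference form:
q[2,4] = (-4 - (-2)) / (4 - 2) = -1
q[4,6] = (5 - (-4)) / (6 - 4) = 9/2
q[6,8] = (-4 - 5) / (8 - 6) = -9/2
q[8,10] = (0 - (-4)) / (10 - 8) = 2
q[2,4,6] = (9/2 - (-1)) / (6 - 2) = 11/8
q[4,6,8] = (-9/2 - 9/2) / (8 - 4) = -9/4
q[6,8,10] = (2 - (-9/2)) / (10 - 6) = 13/8
q[2,4,6,8] = (-9/4 - 11/8) / (8 - 2) = -29/48
q[4,6,8,10] = (13/8 - (-9/4)) / (10 - 4) = 31/48
q[2,4,6,8,10] = (31/48 - (-29/48)) / (10 - 2) = 5/32
q(3) = -2 + (-1)·(1) + (11/8)·(1)·(-1) + (-29/48)·(1)·(-1)·(-3) + (5/32)·(1)·(-1)·(-3)·(-5) = -273/32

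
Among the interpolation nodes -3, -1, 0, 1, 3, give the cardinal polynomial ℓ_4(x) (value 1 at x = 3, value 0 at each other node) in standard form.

ℓ_4(x) = (x + 3)(x + 1)x(x - 1) / [(6)·(4)·(3)·(2)]
       = (x^4 + 3x^3 - x^2 - 3x) / (144)

ℓ_4(x) = (1/144)x^4 + (1/48)x^3 - (1/144)x^2 - (1/48)x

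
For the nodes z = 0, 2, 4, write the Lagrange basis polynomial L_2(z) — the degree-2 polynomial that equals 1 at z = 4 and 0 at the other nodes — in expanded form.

L_2(z) = (1/8)z^2 - (1/4)z

L_2(z) = z(z - 2) / [(4)·(2)]
       = (z^2 - 2z) / (8)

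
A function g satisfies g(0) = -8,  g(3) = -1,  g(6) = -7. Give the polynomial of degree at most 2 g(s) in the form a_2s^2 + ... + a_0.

Build the Lagrange basis polynomials:
L_0(s) = (s - 3)(s - 6) / [18] = (1/18)s^2 - (1/2)s + 1
L_1(s) = s(s - 6) / [-9] = -(1/9)s^2 + (2/3)s
L_2(s) = s(s - 3) / [18] = (1/18)s^2 - (1/6)s
g(s) = (-8)·L_0 + (-1)·L_1 + (-7)·L_2
  (-8)·L_0(s) = -(4/9)s^2 + 4s - 8
  (-1)·L_1(s) = (1/9)s^2 - (2/3)s
  (-7)·L_2(s) = -(7/18)s^2 + (7/6)s
Adding term by term: -(13/18)s^2 + (9/2)s - 8

g(s) = -(13/18)s^2 + (9/2)s - 8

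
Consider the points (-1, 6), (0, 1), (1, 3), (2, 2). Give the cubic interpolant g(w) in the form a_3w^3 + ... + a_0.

Newton's divided differences:
g[-1,0] = (1 - 6) / (0 - (-1)) = -5
g[0,1] = (3 - 1) / (1 - 0) = 2
g[1,2] = (2 - 3) / (2 - 1) = -1
g[-1,0,1] = (2 - (-5)) / (1 - (-1)) = 7/2
g[0,1,2] = (-1 - 2) / (2 - 0) = -3/2
g[-1,0,1,2] = (-3/2 - 7/2) / (2 - (-1)) = -5/3
g(w) = 6 + (-5)·(w + 1) + (7/2)·(w + 1)w + (-5/3)·(w + 1)w(w - 1)
Expanding: g(w) = -(5/3)w^3 + (7/2)w^2 + (1/6)w + 1

g(w) = -(5/3)w^3 + (7/2)w^2 + (1/6)w + 1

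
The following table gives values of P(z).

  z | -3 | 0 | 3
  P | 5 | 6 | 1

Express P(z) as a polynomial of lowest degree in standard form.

L_0(z) = z(z - 3) / [18] = (1/18)z^2 - (1/6)z
L_1(z) = (z + 3)(z - 3) / [-9] = -(1/9)z^2 + 1
L_2(z) = (z + 3)z / [18] = (1/18)z^2 + (1/6)z
P(z) = 5·L_0 + 6·L_1 + 1·L_2
  5·L_0(z) = (5/18)z^2 - (5/6)z
  6·L_1(z) = -(2/3)z^2 + 6
  1·L_2(z) = (1/18)z^2 + (1/6)z
Adding term by term: -(1/3)z^2 - (2/3)z + 6

P(z) = -(1/3)z^2 - (2/3)z + 6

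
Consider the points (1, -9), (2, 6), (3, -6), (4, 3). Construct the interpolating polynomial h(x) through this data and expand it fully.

Newton's divided differences:
h[1,2] = (6 - (-9)) / (2 - 1) = 15
h[2,3] = (-6 - 6) / (3 - 2) = -12
h[3,4] = (3 - (-6)) / (4 - 3) = 9
h[1,2,3] = (-12 - 15) / (3 - 1) = -27/2
h[2,3,4] = (9 - (-12)) / (4 - 2) = 21/2
h[1,2,3,4] = (21/2 - (-27/2)) / (4 - 1) = 8
h(x) = -9 + 15·(x - 1) + (-27/2)·(x - 1)(x - 2) + 8·(x - 1)(x - 2)(x - 3)
Expanding: h(x) = 8x^3 - (123/2)x^2 + (287/2)x - 99

h(x) = 8x^3 - (123/2)x^2 + (287/2)x - 99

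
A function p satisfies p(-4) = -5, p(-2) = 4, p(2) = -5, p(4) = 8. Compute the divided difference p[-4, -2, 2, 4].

31/96

p[-4,-2] = (4 - (-5)) / (-2 - (-4)) = 9/2
p[-2,2] = (-5 - 4) / (2 - (-2)) = -9/4
p[2,4] = (8 - (-5)) / (4 - 2) = 13/2
p[-4,-2,2] = (-9/4 - 9/2) / (2 - (-4)) = -9/8
p[-2,2,4] = (13/2 - (-9/4)) / (4 - (-2)) = 35/24
p[-4,-2,2,4] = (35/24 - (-9/8)) / (4 - (-4)) = 31/96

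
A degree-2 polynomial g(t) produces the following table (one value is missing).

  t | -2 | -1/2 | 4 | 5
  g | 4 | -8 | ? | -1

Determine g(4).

The 3 known values determine g uniquely (degree ≤ 2).
Evaluate each Lagrange basis at t = 4:
L_0(4) = (9/2)·(-1)/[(-3/2)·(-7)] = -3/7
L_1(4) = (6)·(-1)/[(3/2)·(-11/2)] = 8/11
L_2(4) = (6)·(9/2)/[(7)·(11/2)] = 54/77
Sum: 4·(-3/7) + (-8)·(8/11) + (-1)·(54/77) = -634/77

-634/77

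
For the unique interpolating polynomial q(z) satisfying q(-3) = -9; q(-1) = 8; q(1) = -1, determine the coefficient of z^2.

L_0(z) = (z + 1)(z - 1) / [8] = (1/8)z^2 - 1/8
L_1(z) = (z + 3)(z - 1) / [-4] = -(1/4)z^2 - (1/2)z + 3/4
L_2(z) = (z + 3)(z + 1) / [8] = (1/8)z^2 + (1/2)z + 3/8
q(z) = (-9)·L_0 + 8·L_1 + (-1)·L_2
Only the coefficient of z^2 is needed; take it from each L_i and combine:
(-9)·(1/8) + 8·(-1/4) + (-1)·(1/8) = -13/4

-13/4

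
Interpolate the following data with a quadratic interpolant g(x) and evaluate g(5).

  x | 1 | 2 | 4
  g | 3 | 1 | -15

-29

L_0(5) = (3)·(1)/[(-1)·(-3)] = 1
L_1(5) = (4)·(1)/[(1)·(-2)] = -2
L_2(5) = (4)·(3)/[(3)·(2)] = 2
Sum: 3·(1) + 1·(-2) + (-15)·(2) = -29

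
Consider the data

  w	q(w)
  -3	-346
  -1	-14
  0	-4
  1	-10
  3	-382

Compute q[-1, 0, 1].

-8

q[-1,0] = (-4 - (-14)) / (0 - (-1)) = 10
q[0,1] = (-10 - (-4)) / (1 - 0) = -6
q[-1,0,1] = (-6 - 10) / (1 - (-1)) = -8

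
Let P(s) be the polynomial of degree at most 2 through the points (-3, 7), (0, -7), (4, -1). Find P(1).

-57/7

L_0(1) = (1)·(-3)/[(-3)·(-7)] = -1/7
L_1(1) = (4)·(-3)/[(3)·(-4)] = 1
L_2(1) = (4)·(1)/[(7)·(4)] = 1/7
Sum: 7·(-1/7) + (-7)·(1) + (-1)·(1/7) = -57/7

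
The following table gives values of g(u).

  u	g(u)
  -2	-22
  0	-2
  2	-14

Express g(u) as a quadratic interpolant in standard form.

L_0(u) = u(u - 2) / [8] = (1/8)u^2 - (1/4)u
L_1(u) = (u + 2)(u - 2) / [-4] = -(1/4)u^2 + 1
L_2(u) = (u + 2)u / [8] = (1/8)u^2 + (1/4)u
g(u) = (-22)·L_0 + (-2)·L_1 + (-14)·L_2
  (-22)·L_0(u) = -(11/4)u^2 + (11/2)u
  (-2)·L_1(u) = (1/2)u^2 - 2
  (-14)·L_2(u) = -(7/4)u^2 - (7/2)u
Adding term by term: -4u^2 + 2u - 2

g(u) = -4u^2 + 2u - 2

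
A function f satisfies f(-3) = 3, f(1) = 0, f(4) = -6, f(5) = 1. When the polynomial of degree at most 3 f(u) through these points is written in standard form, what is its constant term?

Build the Lagrange basis polynomials:
L_0(u) = (u - 1)(u - 4)(u - 5) / [-224] = -(1/224)u^3 + (5/112)u^2 - (29/224)u + 5/56
L_1(u) = (u + 3)(u - 4)(u - 5) / [48] = (1/48)u^3 - (1/8)u^2 - (7/48)u + 5/4
L_2(u) = (u + 3)(u - 1)(u - 5) / [-21] = -(1/21)u^3 + (1/7)u^2 + (13/21)u - 5/7
L_3(u) = (u + 3)(u - 1)(u - 4) / [32] = (1/32)u^3 - (1/16)u^2 - (11/32)u + 3/8
f(u) = 3·L_0 + 0·L_1 + (-6)·L_2 + 1·L_3
Only the constant term is needed; take it from each L_i and combine:
3·(5/56) + 0·(5/4) + (-6)·(-5/7) + 1·(3/8) = 69/14

69/14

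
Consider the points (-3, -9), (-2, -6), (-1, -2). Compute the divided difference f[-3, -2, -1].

1/2

f[-3,-2] = (-6 - (-9)) / (-2 - (-3)) = 3
f[-2,-1] = (-2 - (-6)) / (-1 - (-2)) = 4
f[-3,-2,-1] = (4 - 3) / (-1 - (-3)) = 1/2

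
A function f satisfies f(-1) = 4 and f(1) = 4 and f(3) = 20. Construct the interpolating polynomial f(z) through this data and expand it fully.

f(z) = 2z^2 + 2

L_0(z) = (z - 1)(z - 3) / [8] = (1/8)z^2 - (1/2)z + 3/8
L_1(z) = (z + 1)(z - 3) / [-4] = -(1/4)z^2 + (1/2)z + 3/4
L_2(z) = (z + 1)(z - 1) / [8] = (1/8)z^2 - 1/8
f(z) = 4·L_0 + 4·L_1 + 20·L_2
  4·L_0(z) = (1/2)z^2 - 2z + 3/2
  4·L_1(z) = -z^2 + 2z + 3
  20·L_2(z) = (5/2)z^2 - 5/2
Adding term by term: 2z^2 + 2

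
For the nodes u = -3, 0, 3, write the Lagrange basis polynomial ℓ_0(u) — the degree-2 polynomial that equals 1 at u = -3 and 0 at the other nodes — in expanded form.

ℓ_0(u) = (1/18)u^2 - (1/6)u

ℓ_0(u) = u(u - 3) / [(-3)·(-6)]
       = (u^2 - 3u) / (18)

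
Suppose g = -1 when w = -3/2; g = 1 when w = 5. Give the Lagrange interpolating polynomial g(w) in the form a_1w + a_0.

g(w) = (4/13)w - 7/13

L_0(w) = (w - 5) / [-13/2] = -(2/13)w + 10/13
L_1(w) = (w + 3/2) / [13/2] = (2/13)w + 3/13
g(w) = (-1)·L_0 + 1·L_1
  (-1)·L_0(w) = (2/13)w - 10/13
  1·L_1(w) = (2/13)w + 3/13
Adding term by term: (4/13)w - 7/13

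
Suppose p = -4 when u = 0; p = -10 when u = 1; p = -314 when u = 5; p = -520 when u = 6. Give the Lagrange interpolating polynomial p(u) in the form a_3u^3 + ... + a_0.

Build the Lagrange basis polynomials:
L_0(u) = (u - 1)(u - 5)(u - 6) / [-30] = -(1/30)u^3 + (2/5)u^2 - (41/30)u + 1
L_1(u) = u(u - 5)(u - 6) / [20] = (1/20)u^3 - (11/20)u^2 + (3/2)u
L_2(u) = u(u - 1)(u - 6) / [-20] = -(1/20)u^3 + (7/20)u^2 - (3/10)u
L_3(u) = u(u - 1)(u - 5) / [30] = (1/30)u^3 - (1/5)u^2 + (1/6)u
p(u) = (-4)·L_0 + (-10)·L_1 + (-314)·L_2 + (-520)·L_3
  (-4)·L_0(u) = (2/15)u^3 - (8/5)u^2 + (82/15)u - 4
  (-10)·L_1(u) = -(1/2)u^3 + (11/2)u^2 - 15u
  (-314)·L_2(u) = (157/10)u^3 - (1099/10)u^2 + (471/5)u
  (-520)·L_3(u) = -(52/3)u^3 + 104u^2 - (260/3)u
Adding term by term: -2u^3 - 2u^2 - 2u - 4

p(u) = -2u^3 - 2u^2 - 2u - 4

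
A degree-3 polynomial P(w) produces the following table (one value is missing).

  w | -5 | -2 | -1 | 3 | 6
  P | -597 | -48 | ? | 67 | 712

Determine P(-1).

The 4 known values determine P uniquely (degree ≤ 3).
Evaluate each Lagrange basis at w = -1:
L_0(-1) = (1)·(-4)·(-7)/[(-3)·(-8)·(-11)] = -7/66
L_1(-1) = (4)·(-4)·(-7)/[(3)·(-5)·(-8)] = 14/15
L_2(-1) = (4)·(1)·(-7)/[(8)·(5)·(-3)] = 7/30
L_3(-1) = (4)·(1)·(-4)/[(11)·(8)·(3)] = -2/33
Sum: (-597)·(-7/66) + (-48)·(14/15) + 67·(7/30) + 712·(-2/33) = -9

-9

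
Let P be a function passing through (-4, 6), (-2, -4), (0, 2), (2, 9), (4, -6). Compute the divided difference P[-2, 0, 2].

1/8

P[-2,0] = (2 - (-4)) / (0 - (-2)) = 3
P[0,2] = (9 - 2) / (2 - 0) = 7/2
P[-2,0,2] = (7/2 - 3) / (2 - (-2)) = 1/8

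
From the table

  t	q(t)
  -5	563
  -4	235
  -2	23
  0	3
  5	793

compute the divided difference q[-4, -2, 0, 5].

0

q[-4,-2] = (23 - 235) / (-2 - (-4)) = -106
q[-2,0] = (3 - 23) / (0 - (-2)) = -10
q[0,5] = (793 - 3) / (5 - 0) = 158
q[-4,-2,0] = (-10 - (-106)) / (0 - (-4)) = 24
q[-2,0,5] = (158 - (-10)) / (5 - (-2)) = 24
q[-4,-2,0,5] = (24 - 24) / (5 - (-4)) = 0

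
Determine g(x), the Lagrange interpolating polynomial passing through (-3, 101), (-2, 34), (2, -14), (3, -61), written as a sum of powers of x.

g(x) = -3x^3 + 2x^2 + 2

Build the Lagrange basis polynomials:
L_0(x) = (x + 2)(x - 2)(x - 3) / [-30] = -(1/30)x^3 + (1/10)x^2 + (2/15)x - 2/5
L_1(x) = (x + 3)(x - 2)(x - 3) / [20] = (1/20)x^3 - (1/10)x^2 - (9/20)x + 9/10
L_2(x) = (x + 3)(x + 2)(x - 3) / [-20] = -(1/20)x^3 - (1/10)x^2 + (9/20)x + 9/10
L_3(x) = (x + 3)(x + 2)(x - 2) / [30] = (1/30)x^3 + (1/10)x^2 - (2/15)x - 2/5
g(x) = 101·L_0 + 34·L_1 + (-14)·L_2 + (-61)·L_3
  101·L_0(x) = -(101/30)x^3 + (101/10)x^2 + (202/15)x - 202/5
  34·L_1(x) = (17/10)x^3 - (17/5)x^2 - (153/10)x + 153/5
  (-14)·L_2(x) = (7/10)x^3 + (7/5)x^2 - (63/10)x - 63/5
  (-61)·L_3(x) = -(61/30)x^3 - (61/10)x^2 + (122/15)x + 122/5
Adding term by term: -3x^3 + 2x^2 + 2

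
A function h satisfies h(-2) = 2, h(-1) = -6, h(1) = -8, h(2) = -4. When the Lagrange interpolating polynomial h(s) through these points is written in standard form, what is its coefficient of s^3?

-1/6

The leading coefficient equals the top divided difference h[-2,-1,1,2].
h[-2,-1] = (-6 - 2) / (-1 - (-2)) = -8
h[-1,1] = (-8 - (-6)) / (1 - (-1)) = -1
h[1,2] = (-4 - (-8)) / (2 - 1) = 4
h[-2,-1,1] = (-1 - (-8)) / (1 - (-2)) = 7/3
h[-1,1,2] = (4 - (-1)) / (2 - (-1)) = 5/3
h[-2,-1,1,2] = (5/3 - 7/3) / (2 - (-2)) = -1/6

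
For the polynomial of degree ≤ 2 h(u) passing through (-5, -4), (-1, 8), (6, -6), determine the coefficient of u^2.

-5/11

L_0(u) = (u + 1)(u - 6) / [44] = (1/44)u^2 - (5/44)u - 3/22
L_1(u) = (u + 5)(u - 6) / [-28] = -(1/28)u^2 + (1/28)u + 15/14
L_2(u) = (u + 5)(u + 1) / [77] = (1/77)u^2 + (6/77)u + 5/77
h(u) = (-4)·L_0 + 8·L_1 + (-6)·L_2
Only the coefficient of u^2 is needed; take it from each L_i and combine:
(-4)·(1/44) + 8·(-1/28) + (-6)·(1/77) = -5/11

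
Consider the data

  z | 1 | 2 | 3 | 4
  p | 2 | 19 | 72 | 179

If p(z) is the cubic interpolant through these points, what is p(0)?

3

Using Newton's divided-difference form:
p[1,2] = (19 - 2) / (2 - 1) = 17
p[2,3] = (72 - 19) / (3 - 2) = 53
p[3,4] = (179 - 72) / (4 - 3) = 107
p[1,2,3] = (53 - 17) / (3 - 1) = 18
p[2,3,4] = (107 - 53) / (4 - 2) = 27
p[1,2,3,4] = (27 - 18) / (4 - 1) = 3
p(0) = 2 + 17·(-1) + 18·(-1)·(-2) + 3·(-1)·(-2)·(-3) = 3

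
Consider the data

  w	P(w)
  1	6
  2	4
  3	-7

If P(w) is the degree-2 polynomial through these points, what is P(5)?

-56

Evaluate each Lagrange basis at w = 5:
L_0(5) = (3)·(2)/[(-1)·(-2)] = 3
L_1(5) = (4)·(2)/[(1)·(-1)] = -8
L_2(5) = (4)·(3)/[(2)·(1)] = 6
Sum: 6·(3) + 4·(-8) + (-7)·(6) = -56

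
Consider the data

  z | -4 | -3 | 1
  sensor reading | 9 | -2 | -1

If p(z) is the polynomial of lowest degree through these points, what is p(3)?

53/2

Using Newton's divided-difference form:
p[-4,-3] = (-2 - 9) / (-3 - (-4)) = -11
p[-3,1] = (-1 - (-2)) / (1 - (-3)) = 1/4
p[-4,-3,1] = (1/4 - (-11)) / (1 - (-4)) = 9/4
p(3) = 9 + (-11)·(7) + (9/4)·(7)·(6) = 53/2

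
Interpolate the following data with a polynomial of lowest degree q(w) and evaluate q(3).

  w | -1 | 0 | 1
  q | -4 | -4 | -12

Evaluate each Lagrange basis at w = 3:
L_0(3) = (3)·(2)/[(-1)·(-2)] = 3
L_1(3) = (4)·(2)/[(1)·(-1)] = -8
L_2(3) = (4)·(3)/[(2)·(1)] = 6
Sum: (-4)·(3) + (-4)·(-8) + (-12)·(6) = -52

-52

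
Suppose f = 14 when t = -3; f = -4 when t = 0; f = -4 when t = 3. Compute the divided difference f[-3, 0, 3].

1

f[-3,0] = (-4 - 14) / (0 - (-3)) = -6
f[0,3] = (-4 - (-4)) / (3 - 0) = 0
f[-3,0,3] = (0 - (-6)) / (3 - (-3)) = 1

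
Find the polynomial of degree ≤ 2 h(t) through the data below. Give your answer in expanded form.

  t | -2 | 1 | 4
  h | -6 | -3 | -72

L_0(t) = (t - 1)(t - 4) / [18] = (1/18)t^2 - (5/18)t + 2/9
L_1(t) = (t + 2)(t - 4) / [-9] = -(1/9)t^2 + (2/9)t + 8/9
L_2(t) = (t + 2)(t - 1) / [18] = (1/18)t^2 + (1/18)t - 1/9
h(t) = (-6)·L_0 + (-3)·L_1 + (-72)·L_2
  (-6)·L_0(t) = -(1/3)t^2 + (5/3)t - 4/3
  (-3)·L_1(t) = (1/3)t^2 - (2/3)t - 8/3
  (-72)·L_2(t) = -4t^2 - 4t + 8
Adding term by term: -4t^2 - 3t + 4

h(t) = -4t^2 - 3t + 4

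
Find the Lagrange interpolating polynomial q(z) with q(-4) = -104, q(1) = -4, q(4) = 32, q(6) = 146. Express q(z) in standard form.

Build the Lagrange basis polynomials:
L_0(z) = (z - 1)(z - 4)(z - 6) / [-400] = -(1/400)z^3 + (11/400)z^2 - (17/200)z + 3/50
L_1(z) = (z + 4)(z - 4)(z - 6) / [75] = (1/75)z^3 - (2/25)z^2 - (16/75)z + 32/25
L_2(z) = (z + 4)(z - 1)(z - 6) / [-48] = -(1/48)z^3 + (1/16)z^2 + (11/24)z - 1/2
L_3(z) = (z + 4)(z - 1)(z - 4) / [100] = (1/100)z^3 - (1/100)z^2 - (4/25)z + 4/25
q(z) = (-104)·L_0 + (-4)·L_1 + 32·L_2 + 146·L_3
  (-104)·L_0(z) = (13/50)z^3 - (143/50)z^2 + (221/25)z - 156/25
  (-4)·L_1(z) = -(4/75)z^3 + (8/25)z^2 + (64/75)z - 128/25
  32·L_2(z) = -(2/3)z^3 + 2z^2 + (44/3)z - 16
  146·L_3(z) = (73/50)z^3 - (73/50)z^2 - (584/25)z + 584/25
Adding term by term: z^3 - 2z^2 + z - 4

q(z) = z^3 - 2z^2 + z - 4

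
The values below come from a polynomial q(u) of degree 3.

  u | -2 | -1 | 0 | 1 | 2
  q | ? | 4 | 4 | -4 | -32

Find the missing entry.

The 4 known values determine q uniquely (degree ≤ 3).
L_0(-2) = (-2)·(-3)·(-4)/[(-1)·(-2)·(-3)] = 4
L_1(-2) = (-1)·(-3)·(-4)/[(1)·(-1)·(-2)] = -6
L_2(-2) = (-1)·(-2)·(-4)/[(2)·(1)·(-1)] = 4
L_3(-2) = (-1)·(-2)·(-3)/[(3)·(2)·(1)] = -1
Sum: 4·(4) + 4·(-6) + (-4)·(4) + (-32)·(-1) = 8

8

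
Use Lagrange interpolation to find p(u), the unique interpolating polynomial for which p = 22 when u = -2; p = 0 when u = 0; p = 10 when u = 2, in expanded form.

p(u) = 4u^2 - 3u

Build the Lagrange basis polynomials:
L_0(u) = u(u - 2) / [8] = (1/8)u^2 - (1/4)u
L_1(u) = (u + 2)(u - 2) / [-4] = -(1/4)u^2 + 1
L_2(u) = (u + 2)u / [8] = (1/8)u^2 + (1/4)u
p(u) = 22·L_0 + 0·L_1 + 10·L_2
  22·L_0(u) = (11/4)u^2 - (11/2)u
  0·L_1(u) = 0
  10·L_2(u) = (5/4)u^2 + (5/2)u
Adding term by term: 4u^2 - 3u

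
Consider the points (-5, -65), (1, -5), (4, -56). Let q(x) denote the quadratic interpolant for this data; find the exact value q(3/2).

-39/4

Evaluate each Lagrange basis at x = 3/2:
L_0(3/2) = (1/2)·(-5/2)/[(-6)·(-9)] = -5/216
L_1(3/2) = (13/2)·(-5/2)/[(6)·(-3)] = 65/72
L_2(3/2) = (13/2)·(1/2)/[(9)·(3)] = 13/108
Sum: (-65)·(-5/216) + (-5)·(65/72) + (-56)·(13/108) = -39/4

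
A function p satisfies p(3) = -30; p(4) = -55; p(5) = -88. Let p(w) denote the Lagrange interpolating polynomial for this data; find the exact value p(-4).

L_0(-4) = (-8)·(-9)/[(-1)·(-2)] = 36
L_1(-4) = (-7)·(-9)/[(1)·(-1)] = -63
L_2(-4) = (-7)·(-8)/[(2)·(1)] = 28
Sum: (-30)·(36) + (-55)·(-63) + (-88)·(28) = -79

-79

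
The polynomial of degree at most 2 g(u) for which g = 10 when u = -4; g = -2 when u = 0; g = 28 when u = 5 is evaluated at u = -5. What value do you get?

18

Using Newton's divided-difference form:
g[-4,0] = (-2 - 10) / (0 - (-4)) = -3
g[0,5] = (28 - (-2)) / (5 - 0) = 6
g[-4,0,5] = (6 - (-3)) / (5 - (-4)) = 1
g(-5) = 10 + (-3)·(-1) + 1·(-1)·(-5) = 18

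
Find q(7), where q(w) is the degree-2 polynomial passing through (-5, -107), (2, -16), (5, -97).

L_0(7) = (5)·(2)/[(-7)·(-10)] = 1/7
L_1(7) = (12)·(2)/[(7)·(-3)] = -8/7
L_2(7) = (12)·(5)/[(10)·(3)] = 2
Sum: (-107)·(1/7) + (-16)·(-8/7) + (-97)·(2) = -191

-191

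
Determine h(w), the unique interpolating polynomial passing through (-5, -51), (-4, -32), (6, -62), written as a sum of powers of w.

h(w) = -2w^2 + w + 4

Newton's divided differences:
h[-5,-4] = (-32 - (-51)) / (-4 - (-5)) = 19
h[-4,6] = (-62 - (-32)) / (6 - (-4)) = -3
h[-5,-4,6] = (-3 - 19) / (6 - (-5)) = -2
h(w) = -51 + 19·(w + 5) + (-2)·(w + 5)(w + 4)
Expanding: h(w) = -2w^2 + w + 4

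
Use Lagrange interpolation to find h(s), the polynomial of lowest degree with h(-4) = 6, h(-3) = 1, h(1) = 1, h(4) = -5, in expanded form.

L_0(s) = (s + 3)(s - 1)(s - 4) / [-40] = -(1/40)s^3 + (1/20)s^2 + (11/40)s - 3/10
L_1(s) = (s + 4)(s - 1)(s - 4) / [28] = (1/28)s^3 - (1/28)s^2 - (4/7)s + 4/7
L_2(s) = (s + 4)(s + 3)(s - 4) / [-60] = -(1/60)s^3 - (1/20)s^2 + (4/15)s + 4/5
L_3(s) = (s + 4)(s + 3)(s - 1) / [168] = (1/168)s^3 + (1/28)s^2 + (5/168)s - 1/14
h(s) = 6·L_0 + 1·L_1 + 1·L_2 + (-5)·L_3
  6·L_0(s) = -(3/20)s^3 + (3/10)s^2 + (33/20)s - 9/5
  1·L_1(s) = (1/28)s^3 - (1/28)s^2 - (4/7)s + 4/7
  1·L_2(s) = -(1/60)s^3 - (1/20)s^2 + (4/15)s + 4/5
  (-5)·L_3(s) = -(5/168)s^3 - (5/28)s^2 - (25/168)s + 5/14
Adding term by term: -(9/56)s^3 + (1/28)s^2 + (67/56)s - 1/14

h(s) = -(9/56)s^3 + (1/28)s^2 + (67/56)s - 1/14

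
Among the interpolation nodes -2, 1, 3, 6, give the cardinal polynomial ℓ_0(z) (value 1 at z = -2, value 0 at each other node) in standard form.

ℓ_0(z) = (z - 1)(z - 3)(z - 6) / [(-3)·(-5)·(-8)]
       = (z^3 - 10z^2 + 27z - 18) / (-120)

ℓ_0(z) = -(1/120)z^3 + (1/12)z^2 - (9/40)z + 3/20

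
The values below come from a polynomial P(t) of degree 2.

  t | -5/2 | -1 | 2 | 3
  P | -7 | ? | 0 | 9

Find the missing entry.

The 3 known values determine P uniquely (degree ≤ 2).
Evaluate each Lagrange basis at t = -1:
L_0(-1) = (-3)·(-4)/[(-9/2)·(-11/2)] = 16/33
L_1(-1) = (3/2)·(-4)/[(9/2)·(-1)] = 4/3
L_2(-1) = (3/2)·(-3)/[(11/2)·(1)] = -9/11
Sum: (-7)·(16/33) + 0 + 9·(-9/11) = -355/33

-355/33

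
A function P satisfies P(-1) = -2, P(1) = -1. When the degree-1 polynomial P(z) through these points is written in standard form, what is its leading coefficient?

Build the Lagrange basis polynomials:
L_0(z) = (z - 1) / [-2] = -(1/2)z + 1/2
L_1(z) = (z + 1) / [2] = (1/2)z + 1/2
P(z) = (-2)·L_0 + (-1)·L_1
Only the coefficient of z is needed; take it from each L_i and combine:
(-2)·(-1/2) + (-1)·(1/2) = 1/2

1/2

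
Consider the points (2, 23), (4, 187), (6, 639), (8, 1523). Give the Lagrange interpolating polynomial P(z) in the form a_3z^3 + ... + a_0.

P(z) = 3z^3 - 2z + 3

L_0(z) = (z - 4)(z - 6)(z - 8) / [-48] = -(1/48)z^3 + (3/8)z^2 - (13/6)z + 4
L_1(z) = (z - 2)(z - 6)(z - 8) / [16] = (1/16)z^3 - z^2 + (19/4)z - 6
L_2(z) = (z - 2)(z - 4)(z - 8) / [-16] = -(1/16)z^3 + (7/8)z^2 - (7/2)z + 4
L_3(z) = (z - 2)(z - 4)(z - 6) / [48] = (1/48)z^3 - (1/4)z^2 + (11/12)z - 1
P(z) = 23·L_0 + 187·L_1 + 639·L_2 + 1523·L_3
  23·L_0(z) = -(23/48)z^3 + (69/8)z^2 - (299/6)z + 92
  187·L_1(z) = (187/16)z^3 - 187z^2 + (3553/4)z - 1122
  639·L_2(z) = -(639/16)z^3 + (4473/8)z^2 - (4473/2)z + 2556
  1523·L_3(z) = (1523/48)z^3 - (1523/4)z^2 + (16753/12)z - 1523
Adding term by term: 3z^3 - 2z + 3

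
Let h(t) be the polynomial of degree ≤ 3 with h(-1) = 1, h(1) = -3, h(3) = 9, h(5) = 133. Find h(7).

L_0(7) = (6)·(4)·(2)/[(-2)·(-4)·(-6)] = -1
L_1(7) = (8)·(4)·(2)/[(2)·(-2)·(-4)] = 4
L_2(7) = (8)·(6)·(2)/[(4)·(2)·(-2)] = -6
L_3(7) = (8)·(6)·(4)/[(6)·(4)·(2)] = 4
Sum: 1·(-1) + (-3)·(4) + 9·(-6) + 133·(4) = 465

465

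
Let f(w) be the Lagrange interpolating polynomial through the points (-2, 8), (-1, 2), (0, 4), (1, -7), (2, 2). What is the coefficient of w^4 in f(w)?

Build the Lagrange basis polynomials:
L_0(w) = (w + 1)w(w - 1)(w - 2) / [24] = (1/24)w^4 - (1/12)w^3 - (1/24)w^2 + (1/12)w
L_1(w) = (w + 2)w(w - 1)(w - 2) / [-6] = -(1/6)w^4 + (1/6)w^3 + (2/3)w^2 - (2/3)w
L_2(w) = (w + 2)(w + 1)(w - 1)(w - 2) / [4] = (1/4)w^4 - (5/4)w^2 + 1
L_3(w) = (w + 2)(w + 1)w(w - 2) / [-6] = -(1/6)w^4 - (1/6)w^3 + (2/3)w^2 + (2/3)w
L_4(w) = (w + 2)(w + 1)w(w - 1) / [24] = (1/24)w^4 + (1/12)w^3 - (1/24)w^2 - (1/12)w
f(w) = 8·L_0 + 2·L_1 + 4·L_2 + (-7)·L_3 + 2·L_4
Only the coefficient of w^4 is needed; take it from each L_i and combine:
8·(1/24) + 2·(-1/6) + 4·(1/4) + (-7)·(-1/6) + 2·(1/24) = 9/4

9/4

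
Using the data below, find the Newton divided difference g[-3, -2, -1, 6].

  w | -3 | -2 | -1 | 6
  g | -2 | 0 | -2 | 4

11/42

g[-3,-2] = (0 - (-2)) / (-2 - (-3)) = 2
g[-2,-1] = (-2 - 0) / (-1 - (-2)) = -2
g[-1,6] = (4 - (-2)) / (6 - (-1)) = 6/7
g[-3,-2,-1] = (-2 - 2) / (-1 - (-3)) = -2
g[-2,-1,6] = (6/7 - (-2)) / (6 - (-2)) = 5/14
g[-3,-2,-1,6] = (5/14 - (-2)) / (6 - (-3)) = 11/42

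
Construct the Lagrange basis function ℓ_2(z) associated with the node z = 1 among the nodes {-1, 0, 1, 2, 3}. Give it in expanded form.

ℓ_2(z) = (1/4)z^4 - z^3 + (1/4)z^2 + (3/2)z

ℓ_2(z) = (z + 1)z(z - 2)(z - 3) / [(2)·(1)·(-1)·(-2)]
       = (z^4 - 4z^3 + z^2 + 6z) / (4)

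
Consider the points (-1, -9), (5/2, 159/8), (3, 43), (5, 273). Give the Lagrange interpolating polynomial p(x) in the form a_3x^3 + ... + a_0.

p(x) = 3x^3 - 4x^2 - 2

L_0(x) = (x - 5/2)(x - 3)(x - 5) / [-84] = -(1/84)x^3 + (1/8)x^2 - (5/12)x + 25/56
L_1(x) = (x + 1)(x - 3)(x - 5) / [35/8] = (8/35)x^3 - (8/5)x^2 + (8/5)x + 24/7
L_2(x) = (x + 1)(x - 5/2)(x - 5) / [-4] = -(1/4)x^3 + (13/8)x^2 - (5/4)x - 25/8
L_3(x) = (x + 1)(x - 5/2)(x - 3) / [30] = (1/30)x^3 - (3/20)x^2 + (1/15)x + 1/4
p(x) = (-9)·L_0 + (159/8)·L_1 + 43·L_2 + 273·L_3
  (-9)·L_0(x) = (3/28)x^3 - (9/8)x^2 + (15/4)x - 225/56
  (159/8)·L_1(x) = (159/35)x^3 - (159/5)x^2 + (159/5)x + 477/7
  43·L_2(x) = -(43/4)x^3 + (559/8)x^2 - (215/4)x - 1075/8
  273·L_3(x) = (91/10)x^3 - (819/20)x^2 + (91/5)x + 273/4
Adding term by term: 3x^3 - 4x^2 - 2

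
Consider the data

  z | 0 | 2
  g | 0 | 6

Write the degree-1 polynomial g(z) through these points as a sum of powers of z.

g(z) = 3z

L_0(z) = (z - 2) / [-2] = -(1/2)z + 1
L_1(z) = z / [2] = (1/2)z
g(z) = 0·L_0 + 6·L_1
  0·L_0(z) = 0
  6·L_1(z) = 3z
Adding term by term: 3z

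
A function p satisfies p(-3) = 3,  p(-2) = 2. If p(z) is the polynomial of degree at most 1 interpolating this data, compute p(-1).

L_0(-1) = (1)/[(-1)] = -1
L_1(-1) = (2)/[(1)] = 2
Sum: 3·(-1) + 2·(2) = 1

1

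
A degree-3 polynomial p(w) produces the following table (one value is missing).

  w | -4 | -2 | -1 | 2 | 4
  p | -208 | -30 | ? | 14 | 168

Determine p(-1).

The 4 known values determine p uniquely (degree ≤ 3).
Evaluate each Lagrange basis at w = -1:
L_0(-1) = (1)·(-3)·(-5)/[(-2)·(-6)·(-8)] = -5/32
L_1(-1) = (3)·(-3)·(-5)/[(2)·(-4)·(-6)] = 15/16
L_2(-1) = (3)·(1)·(-5)/[(6)·(4)·(-2)] = 5/16
L_3(-1) = (3)·(1)·(-3)/[(8)·(6)·(2)] = -3/32
Sum: (-208)·(-5/32) + (-30)·(15/16) + 14·(5/16) + 168·(-3/32) = -7

-7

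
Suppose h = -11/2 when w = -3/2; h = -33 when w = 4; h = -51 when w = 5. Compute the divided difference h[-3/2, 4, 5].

-2

h[-3/2,4] = (-33 - (-11/2)) / (4 - (-3/2)) = -5
h[4,5] = (-51 - (-33)) / (5 - 4) = -18
h[-3/2,4,5] = (-18 - (-5)) / (5 - (-3/2)) = -2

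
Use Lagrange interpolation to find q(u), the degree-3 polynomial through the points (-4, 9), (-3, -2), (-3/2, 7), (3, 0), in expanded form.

q(u) = -(1088/945)u^3 - (2822/945)u^2 + (1123/105)u + 2717/105

Build the Lagrange basis polynomials:
L_0(u) = (u + 3)(u + 3/2)(u - 3) / [-35/2] = -(2/35)u^3 - (3/35)u^2 + (18/35)u + 27/35
L_1(u) = (u + 4)(u + 3/2)(u - 3) / [9] = (1/9)u^3 + (5/18)u^2 - (7/6)u - 2
L_2(u) = (u + 4)(u + 3)(u - 3) / [-135/8] = -(8/135)u^3 - (32/135)u^2 + (8/15)u + 32/15
L_3(u) = (u + 4)(u + 3)(u + 3/2) / [189] = (1/189)u^3 + (17/378)u^2 + (5/42)u + 2/21
q(u) = 9·L_0 + (-2)·L_1 + 7·L_2 + 0·L_3
  9·L_0(u) = -(18/35)u^3 - (27/35)u^2 + (162/35)u + 243/35
  (-2)·L_1(u) = -(2/9)u^3 - (5/9)u^2 + (7/3)u + 4
  7·L_2(u) = -(56/135)u^3 - (224/135)u^2 + (56/15)u + 224/15
  0·L_3(u) = 0
Adding term by term: -(1088/945)u^3 - (2822/945)u^2 + (1123/105)u + 2717/105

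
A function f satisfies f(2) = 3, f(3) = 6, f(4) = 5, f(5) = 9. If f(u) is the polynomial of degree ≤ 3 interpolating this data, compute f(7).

68

Evaluate each Lagrange basis at u = 7:
L_0(7) = (4)·(3)·(2)/[(-1)·(-2)·(-3)] = -4
L_1(7) = (5)·(3)·(2)/[(1)·(-1)·(-2)] = 15
L_2(7) = (5)·(4)·(2)/[(2)·(1)·(-1)] = -20
L_3(7) = (5)·(4)·(3)/[(3)·(2)·(1)] = 10
Sum: 3·(-4) + 6·(15) + 5·(-20) + 9·(10) = 68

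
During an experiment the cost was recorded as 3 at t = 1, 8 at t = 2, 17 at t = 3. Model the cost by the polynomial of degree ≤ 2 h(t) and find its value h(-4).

38

L_0(-4) = (-6)·(-7)/[(-1)·(-2)] = 21
L_1(-4) = (-5)·(-7)/[(1)·(-1)] = -35
L_2(-4) = (-5)·(-6)/[(2)·(1)] = 15
Sum: 3·(21) + 8·(-35) + 17·(15) = 38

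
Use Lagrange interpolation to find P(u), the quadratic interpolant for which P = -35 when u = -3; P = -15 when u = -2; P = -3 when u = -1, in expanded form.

P(u) = -4u^2 + 1

Build the Lagrange basis polynomials:
L_0(u) = (u + 2)(u + 1) / [2] = (1/2)u^2 + (3/2)u + 1
L_1(u) = (u + 3)(u + 1) / [-1] = -u^2 - 4u - 3
L_2(u) = (u + 3)(u + 2) / [2] = (1/2)u^2 + (5/2)u + 3
P(u) = (-35)·L_0 + (-15)·L_1 + (-3)·L_2
  (-35)·L_0(u) = -(35/2)u^2 - (105/2)u - 35
  (-15)·L_1(u) = 15u^2 + 60u + 45
  (-3)·L_2(u) = -(3/2)u^2 - (15/2)u - 9
Adding term by term: -4u^2 + 1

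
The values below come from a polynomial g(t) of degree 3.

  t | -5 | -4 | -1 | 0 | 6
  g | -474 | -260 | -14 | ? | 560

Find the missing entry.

The 4 known values determine g uniquely (degree ≤ 3).
L_0(0) = (4)·(1)·(-6)/[(-1)·(-4)·(-11)] = 6/11
L_1(0) = (5)·(1)·(-6)/[(1)·(-3)·(-10)] = -1
L_2(0) = (5)·(4)·(-6)/[(4)·(3)·(-7)] = 10/7
L_3(0) = (5)·(4)·(1)/[(11)·(10)·(7)] = 2/77
Sum: (-474)·(6/11) + (-260)·(-1) + (-14)·(10/7) + 560·(2/77) = -4

-4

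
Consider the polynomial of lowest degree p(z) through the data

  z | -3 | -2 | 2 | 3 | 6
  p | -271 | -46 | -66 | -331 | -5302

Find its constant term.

-4

L_0(z) = (z + 2)(z - 2)(z - 3)(z - 6) / [270] = (1/270)z^4 - (1/30)z^3 + (7/135)z^2 + (2/15)z - 4/15
L_1(z) = (z + 3)(z - 2)(z - 3)(z - 6) / [-160] = -(1/160)z^4 + (1/20)z^3 - (3/160)z^2 - (9/20)z + 27/40
L_2(z) = (z + 3)(z + 2)(z - 3)(z - 6) / [80] = (1/80)z^4 - (1/20)z^3 - (21/80)z^2 + (9/20)z + 27/20
L_3(z) = (z + 3)(z + 2)(z - 2)(z - 6) / [-90] = -(1/90)z^4 + (1/30)z^3 + (11/45)z^2 - (2/15)z - 4/5
L_4(z) = (z + 3)(z + 2)(z - 2)(z - 3) / [864] = (1/864)z^4 - (13/864)z^2 + 1/24
p(z) = (-271)·L_0 + (-46)·L_1 + (-66)·L_2 + (-331)·L_3 + (-5302)·L_4
Only the constant term is needed; take it from each L_i and combine:
(-271)·(-4/15) + (-46)·(27/40) + (-66)·(27/20) + (-331)·(-4/5) + (-5302)·(1/24) = -4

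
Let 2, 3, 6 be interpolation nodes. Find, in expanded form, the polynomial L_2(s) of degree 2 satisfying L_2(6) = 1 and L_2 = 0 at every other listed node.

L_2(s) = (1/12)s^2 - (5/12)s + 1/2

L_2(s) = (s - 2)(s - 3) / [(4)·(3)]
       = (s^2 - 5s + 6) / (12)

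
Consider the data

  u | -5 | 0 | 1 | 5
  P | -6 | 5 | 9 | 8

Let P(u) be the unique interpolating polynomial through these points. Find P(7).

-309/25

Evaluate each Lagrange basis at u = 7:
L_0(7) = (7)·(6)·(2)/[(-5)·(-6)·(-10)] = -7/25
L_1(7) = (12)·(6)·(2)/[(5)·(-1)·(-5)] = 144/25
L_2(7) = (12)·(7)·(2)/[(6)·(1)·(-4)] = -7
L_3(7) = (12)·(7)·(6)/[(10)·(5)·(4)] = 63/25
Sum: (-6)·(-7/25) + 5·(144/25) + 9·(-7) + 8·(63/25) = -309/25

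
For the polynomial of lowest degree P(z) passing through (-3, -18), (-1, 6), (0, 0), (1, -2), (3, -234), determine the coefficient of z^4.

-2

The leading coefficient equals the top divided difference P[-3,-1,0,1,3].
P[-3,-1] = (6 - (-18)) / (-1 - (-3)) = 12
P[-1,0] = (0 - 6) / (0 - (-1)) = -6
P[0,1] = (-2 - 0) / (1 - 0) = -2
P[1,3] = (-234 - (-2)) / (3 - 1) = -116
P[-3,-1,0] = (-6 - 12) / (0 - (-3)) = -6
P[-1,0,1] = (-2 - (-6)) / (1 - (-1)) = 2
P[0,1,3] = (-116 - (-2)) / (3 - 0) = -38
P[-3,-1,0,1] = (2 - (-6)) / (1 - (-3)) = 2
P[-1,0,1,3] = (-38 - 2) / (3 - (-1)) = -10
P[-3,-1,0,1,3] = (-10 - 2) / (3 - (-3)) = -2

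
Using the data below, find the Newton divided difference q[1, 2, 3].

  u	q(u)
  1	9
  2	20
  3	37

q[1,2] = (20 - 9) / (2 - 1) = 11
q[2,3] = (37 - 20) / (3 - 2) = 17
q[1,2,3] = (17 - 11) / (3 - 1) = 3

3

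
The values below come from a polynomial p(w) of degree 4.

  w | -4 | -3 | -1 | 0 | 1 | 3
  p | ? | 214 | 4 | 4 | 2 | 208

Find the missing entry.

712

The 5 known values determine p uniquely (degree ≤ 4).
Evaluate each Lagrange basis at w = -4:
L_0(-4) = (-3)·(-4)·(-5)·(-7)/[(-2)·(-3)·(-4)·(-6)] = 35/12
L_1(-4) = (-1)·(-4)·(-5)·(-7)/[(2)·(-1)·(-2)·(-4)] = -35/4
L_2(-4) = (-1)·(-3)·(-5)·(-7)/[(3)·(1)·(-1)·(-3)] = 35/3
L_3(-4) = (-1)·(-3)·(-4)·(-7)/[(4)·(2)·(1)·(-2)] = -21/4
L_4(-4) = (-1)·(-3)·(-4)·(-5)/[(6)·(4)·(3)·(2)] = 5/12
Sum: 214·(35/12) + 4·(-35/4) + 4·(35/3) + 2·(-21/4) + 208·(5/12) = 712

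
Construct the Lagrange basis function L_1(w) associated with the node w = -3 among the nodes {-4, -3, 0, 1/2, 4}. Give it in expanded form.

L_1(w) = -(2/147)w^4 + (1/147)w^3 + (32/147)w^2 - (16/147)w

L_1(w) = (w + 4)w(w - 1/2)(w - 4) / [(1)·(-3)·(-7/2)·(-7)]
       = (w^4 - (1/2)w^3 - 16w^2 + 8w) / (-147/2)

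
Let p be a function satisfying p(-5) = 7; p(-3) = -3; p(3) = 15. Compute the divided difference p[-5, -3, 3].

1

p[-5,-3] = (-3 - 7) / (-3 - (-5)) = -5
p[-3,3] = (15 - (-3)) / (3 - (-3)) = 3
p[-5,-3,3] = (3 - (-5)) / (3 - (-5)) = 1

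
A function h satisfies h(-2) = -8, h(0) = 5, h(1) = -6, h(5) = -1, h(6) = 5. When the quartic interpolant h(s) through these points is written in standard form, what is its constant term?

Build the Lagrange basis polynomials:
L_0(s) = s(s - 1)(s - 5)(s - 6) / [336] = (1/336)s^4 - (1/28)s^3 + (41/336)s^2 - (5/56)s
L_1(s) = (s + 2)(s - 1)(s - 5)(s - 6) / [-60] = -(1/60)s^4 + (1/6)s^3 - (17/60)s^2 - (13/15)s + 1
L_2(s) = (s + 2)s(s - 5)(s - 6) / [60] = (1/60)s^4 - (3/20)s^3 + (2/15)s^2 + s
L_3(s) = (s + 2)s(s - 1)(s - 6) / [-140] = -(1/140)s^4 + (1/28)s^3 + (2/35)s^2 - (3/35)s
L_4(s) = (s + 2)s(s - 1)(s - 5) / [240] = (1/240)s^4 - (1/60)s^3 - (7/240)s^2 + (1/24)s
h(s) = (-8)·L_0 + 5·L_1 + (-6)·L_2 + (-1)·L_3 + 5·L_4
Only the constant term is needed; take it from each L_i and combine:
(-8)·(0) + 5·(1) + (-6)·(0) + (-1)·(0) + 5·(0) = 5

5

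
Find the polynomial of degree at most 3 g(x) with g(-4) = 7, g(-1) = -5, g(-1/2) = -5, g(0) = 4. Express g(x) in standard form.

g(x) = (59/14)x^3 + (681/28)x^2 + (815/28)x + 4

Newton's divided differences:
g[-4,-1] = (-5 - 7) / (-1 - (-4)) = -4
g[-1,-1/2] = (-5 - (-5)) / (-1/2 - (-1)) = 0
g[-1/2,0] = (4 - (-5)) / (0 - (-1/2)) = 18
g[-4,-1,-1/2] = (0 - (-4)) / (-1/2 - (-4)) = 8/7
g[-1,-1/2,0] = (18 - 0) / (0 - (-1)) = 18
g[-4,-1,-1/2,0] = (18 - 8/7) / (0 - (-4)) = 59/14
g(x) = 7 + (-4)·(x + 4) + (8/7)·(x + 4)(x + 1) + (59/14)·(x + 4)(x + 1)(x + 1/2)
Expanding: g(x) = (59/14)x^3 + (681/28)x^2 + (815/28)x + 4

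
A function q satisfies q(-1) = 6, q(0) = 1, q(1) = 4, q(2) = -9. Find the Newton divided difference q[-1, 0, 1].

4

q[-1,0] = (1 - 6) / (0 - (-1)) = -5
q[0,1] = (4 - 1) / (1 - 0) = 3
q[-1,0,1] = (3 - (-5)) / (1 - (-1)) = 4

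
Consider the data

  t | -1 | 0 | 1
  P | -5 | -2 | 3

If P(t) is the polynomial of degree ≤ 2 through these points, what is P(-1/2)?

-15/4

Using Newton's divided-difference form:
P[-1,0] = (-2 - (-5)) / (0 - (-1)) = 3
P[0,1] = (3 - (-2)) / (1 - 0) = 5
P[-1,0,1] = (5 - 3) / (1 - (-1)) = 1
P(-1/2) = -5 + 3·(1/2) + 1·(1/2)·(-1/2) = -15/4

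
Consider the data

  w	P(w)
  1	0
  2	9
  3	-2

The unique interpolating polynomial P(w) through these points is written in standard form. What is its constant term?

L_0(w) = (w - 2)(w - 3) / [2] = (1/2)w^2 - (5/2)w + 3
L_1(w) = (w - 1)(w - 3) / [-1] = -w^2 + 4w - 3
L_2(w) = (w - 1)(w - 2) / [2] = (1/2)w^2 - (3/2)w + 1
P(w) = 0·L_0 + 9·L_1 + (-2)·L_2
Only the constant term is needed; take it from each L_i and combine:
0·(3) + 9·(-3) + (-2)·(1) = -29

-29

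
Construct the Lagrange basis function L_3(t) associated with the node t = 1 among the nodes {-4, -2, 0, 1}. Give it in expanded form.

L_3(t) = (1/15)t^3 + (2/5)t^2 + (8/15)t

L_3(t) = (t + 4)(t + 2)t / [(5)·(3)·(1)]
       = (t^3 + 6t^2 + 8t) / (15)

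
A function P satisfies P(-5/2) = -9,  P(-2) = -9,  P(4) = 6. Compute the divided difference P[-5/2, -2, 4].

5/13

P[-5/2,-2] = (-9 - (-9)) / (-2 - (-5/2)) = 0
P[-2,4] = (6 - (-9)) / (4 - (-2)) = 5/2
P[-5/2,-2,4] = (5/2 - 0) / (4 - (-5/2)) = 5/13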